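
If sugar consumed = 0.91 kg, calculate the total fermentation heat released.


Q = m_sugar · 590 kJ/kg
Q = 0.91 · 590

536.9000 kJ


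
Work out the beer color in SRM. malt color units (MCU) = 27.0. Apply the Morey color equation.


SRM = 1.4922 · MCU^0.6859
SRM = 1.4922 · 27.0^0.6859

14.3087 SRM


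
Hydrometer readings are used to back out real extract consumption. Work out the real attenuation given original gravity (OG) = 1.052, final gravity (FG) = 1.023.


AA = (OG−FG)/(OG−1)·100;  RA = AA·0.8192
AA = (1.052 − 1.023)/(1.052 − 1)·100 = 55.7692
RA = 55.7692·0.8192

45.6862 %


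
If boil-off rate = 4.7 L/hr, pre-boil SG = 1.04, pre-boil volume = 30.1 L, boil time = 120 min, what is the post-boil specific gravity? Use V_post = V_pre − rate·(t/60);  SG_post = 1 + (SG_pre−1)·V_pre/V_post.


V_post = 30.1 − 4.7·(120/60) = 20.7000
SG_post = 1 + (1.04 − 1)·30.1/20.7000

1.0582


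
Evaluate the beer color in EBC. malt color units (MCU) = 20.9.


SRM = 1.4922·MCU^0.6859;  EBC = SRM·1.97
SRM = 1.4922·20.9^0.6859 = 12.0037
EBC = 12.0037·1.97

23.6473 EBC


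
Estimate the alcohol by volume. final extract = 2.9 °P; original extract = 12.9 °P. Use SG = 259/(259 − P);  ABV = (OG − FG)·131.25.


OG = 259/(259 − 12.9) = 1.0524
FG = 259/(259 − 2.9) = 1.0113
ABV = (1.0524 − 1.0113)·131.25

5.3936 % ABV


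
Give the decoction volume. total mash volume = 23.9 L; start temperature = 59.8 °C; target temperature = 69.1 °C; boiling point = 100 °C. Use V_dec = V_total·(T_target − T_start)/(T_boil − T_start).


V_dec = 23.9·(69.1 − 59.8)/(100 − 59.8)

5.5291 L


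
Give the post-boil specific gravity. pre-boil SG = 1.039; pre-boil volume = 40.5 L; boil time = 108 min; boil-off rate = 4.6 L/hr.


V_post = V_pre − rate·(t/60);  SG_post = 1 + (SG_pre−1)·V_pre/V_post
V_post = 40.5 − 4.6·(108/60) = 32.2200
SG_post = 1 + (1.039 − 1)·40.5/32.2200

1.0490


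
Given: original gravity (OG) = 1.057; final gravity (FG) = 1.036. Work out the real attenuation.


AA = (OG−FG)/(OG−1)·100;  RA = AA·0.8192
AA = (1.057 − 1.036)/(1.057 − 1)·100 = 36.8421
RA = 36.8421·0.8192

30.1811 %


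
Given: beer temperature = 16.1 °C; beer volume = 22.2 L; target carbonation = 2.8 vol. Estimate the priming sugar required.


residual = 14.695·(0.01821 + 0.09011·e^(−0.04·T));  sugar = (target − residual)·4.0·V
residual = 14.695·(0.01821 + 0.09011·e^(−0.04·16.1)) = 0.9630
sugar = (2.8 − 0.9630)·4.0·22.2

163.1228 g


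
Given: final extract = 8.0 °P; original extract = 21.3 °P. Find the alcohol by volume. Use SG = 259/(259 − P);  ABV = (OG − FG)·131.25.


OG = 259/(259 − 21.3) = 1.0896
FG = 259/(259 − 8.0) = 1.0319
ABV = (1.0896 − 1.0319)·131.25

7.5779 % ABV


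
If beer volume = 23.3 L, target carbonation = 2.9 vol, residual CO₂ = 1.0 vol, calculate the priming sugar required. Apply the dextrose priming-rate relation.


sugar = (target − residual)·4.0·V
sugar = (2.9 − 1.0)·4.0·23.3

177.0800 g


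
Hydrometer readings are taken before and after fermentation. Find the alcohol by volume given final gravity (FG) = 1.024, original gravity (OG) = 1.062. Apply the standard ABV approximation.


ABV = (OG − FG) · 131.25
ABV = (1.062 − 1.024) · 131.25

4.9875 % ABV


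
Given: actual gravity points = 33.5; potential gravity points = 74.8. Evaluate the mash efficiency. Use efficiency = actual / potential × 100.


efficiency = 33.5 / 74.8 × 100

44.7861 %


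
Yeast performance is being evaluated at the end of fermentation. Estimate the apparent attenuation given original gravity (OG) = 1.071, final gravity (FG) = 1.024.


AA = (OG − FG)/(OG − 1) · 100
AA = (1.071 − 1.024)/(1.071 − 1) · 100

66.1972 %


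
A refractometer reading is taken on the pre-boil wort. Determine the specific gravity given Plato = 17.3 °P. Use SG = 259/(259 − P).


SG = 259/(259 − 17.3)

1.0716


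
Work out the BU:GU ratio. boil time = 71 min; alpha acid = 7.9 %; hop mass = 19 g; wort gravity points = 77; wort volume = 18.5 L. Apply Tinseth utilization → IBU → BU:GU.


U = 1.65·0.000125^(GP/1000)·(1−e^(−0.04t))/4.15;  IBU = (α/100)·m·U·1000/V;  BU:GU = IBU/GP
U = 1.65·0.000125^(77/1000)·(1−e^(−0.04·71))/4.15 = 0.1874
IBU = (7.9/100)·19·0.1874·1000/18.5 = 15.2041
BU:GU = 15.2041/77

0.1975


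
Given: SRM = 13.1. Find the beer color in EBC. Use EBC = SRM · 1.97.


EBC = 13.1 · 1.97

25.8070 EBC


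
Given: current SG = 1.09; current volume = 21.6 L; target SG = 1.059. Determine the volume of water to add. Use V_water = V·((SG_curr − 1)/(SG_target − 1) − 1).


V_water = 21.6·((1.09 − 1)/(1.059 − 1) − 1)

11.3492 L


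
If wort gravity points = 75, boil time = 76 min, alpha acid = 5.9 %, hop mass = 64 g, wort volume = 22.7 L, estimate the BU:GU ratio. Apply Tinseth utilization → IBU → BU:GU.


U = 1.65·0.000125^(GP/1000)·(1−e^(−0.04t))/4.15;  IBU = (α/100)·m·U·1000/V;  BU:GU = IBU/GP
U = 1.65·0.000125^(75/1000)·(1−e^(−0.04·76))/4.15 = 0.1929
IBU = (5.9/100)·64·0.1929·1000/22.7 = 32.0939
BU:GU = 32.0939/75

0.4279


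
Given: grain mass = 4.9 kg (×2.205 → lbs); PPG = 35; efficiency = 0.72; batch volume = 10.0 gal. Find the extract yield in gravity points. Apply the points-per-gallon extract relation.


points = lbs × PPG × eff / vol
lbs = 4.9 × 2.205 = 10.8045
points = 10.8045 × 35 × 0.72 / 10.0

27.2273 points


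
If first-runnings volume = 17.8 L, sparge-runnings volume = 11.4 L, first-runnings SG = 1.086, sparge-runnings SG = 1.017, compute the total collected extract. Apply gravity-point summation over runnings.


total = Σ (SG_i − 1)·1000·V_i
first = (1.086 − 1)·1000·17.8 = 1530.8000
sparge = (1.017 − 1)·1000·11.4 = 193.8000
total = 1530.8000 + 193.8000

1724.6000 gravity·L


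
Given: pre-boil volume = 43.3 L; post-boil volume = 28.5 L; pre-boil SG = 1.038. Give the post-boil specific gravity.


SG_post = 1 + (SG_pre − 1)·V_pre/V_post
pts_pre = (1.038 − 1)·1000 = 38.0000
pts_post = 38.0000·43.3/28.5 = 57.7333
SG_post = 1 + 57.7333/1000

1.0577


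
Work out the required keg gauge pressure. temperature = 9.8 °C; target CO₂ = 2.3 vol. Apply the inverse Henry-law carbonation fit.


psi = vols/(0.01821 + 0.09011·e^(−0.04·T)) − 14.695
psi = 2.3/(0.01821 + 0.09011·e^(−0.04·9.8)) − 14.695

14.3830 psi


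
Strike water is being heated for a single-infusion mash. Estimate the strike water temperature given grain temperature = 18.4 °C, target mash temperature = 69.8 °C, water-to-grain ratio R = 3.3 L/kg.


T_strike = (0.41/R)·(T_mash − T_grain) + T_mash
T_strike = (0.41/3.3)·(69.8 − 18.4) + 69.8

76.1861 °C


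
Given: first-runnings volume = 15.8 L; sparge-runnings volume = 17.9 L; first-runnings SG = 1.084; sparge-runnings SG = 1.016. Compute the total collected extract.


total = Σ (SG_i − 1)·1000·V_i
first = (1.084 − 1)·1000·15.8 = 1327.2000
sparge = (1.016 − 1)·1000·17.9 = 286.4000
total = 1327.2000 + 286.4000

1613.6000 gravity·L


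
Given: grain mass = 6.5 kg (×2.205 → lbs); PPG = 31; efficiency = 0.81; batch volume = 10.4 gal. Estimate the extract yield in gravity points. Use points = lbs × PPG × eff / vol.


lbs = 6.5 × 2.205 = 14.3325
points = 14.3325 × 31 × 0.81 / 10.4

34.6047 points


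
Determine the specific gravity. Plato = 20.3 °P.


SG = 259/(259 − P)
SG = 259/(259 − 20.3)

1.0850


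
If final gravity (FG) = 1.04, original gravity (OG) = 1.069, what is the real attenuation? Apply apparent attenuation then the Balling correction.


AA = (OG−FG)/(OG−1)·100;  RA = AA·0.8192
AA = (1.069 − 1.04)/(1.069 − 1)·100 = 42.0290
RA = 42.0290·0.8192

34.4301 %


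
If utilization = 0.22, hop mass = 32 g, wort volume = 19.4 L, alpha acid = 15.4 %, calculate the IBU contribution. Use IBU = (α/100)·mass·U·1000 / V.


IBU = (15.4/100)·32·0.22·1000 / 19.4

55.8845 IBU


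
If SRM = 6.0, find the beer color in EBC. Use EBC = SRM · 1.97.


EBC = 6.0 · 1.97

11.8200 EBC


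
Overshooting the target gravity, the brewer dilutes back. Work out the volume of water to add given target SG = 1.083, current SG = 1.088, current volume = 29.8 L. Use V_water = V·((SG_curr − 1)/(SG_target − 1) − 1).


V_water = 29.8·((1.088 − 1)/(1.083 − 1) − 1)

1.7952 L


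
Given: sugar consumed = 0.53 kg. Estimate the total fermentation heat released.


Q = m_sugar · 590 kJ/kg
Q = 0.53 · 590

312.7000 kJ


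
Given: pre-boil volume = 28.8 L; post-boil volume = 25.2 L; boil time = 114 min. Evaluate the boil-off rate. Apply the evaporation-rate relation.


rate = (V_pre − V_post) / (t_min/60)
rate = (28.8 − 25.2) / (114/60)

1.8947 L/hr


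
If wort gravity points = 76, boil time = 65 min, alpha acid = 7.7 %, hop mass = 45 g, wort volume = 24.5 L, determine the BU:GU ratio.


U = 1.65·0.000125^(GP/1000)·(1−e^(−0.04t))/4.15;  IBU = (α/100)·m·U·1000/V;  BU:GU = IBU/GP
U = 1.65·0.000125^(76/1000)·(1−e^(−0.04·65))/4.15 = 0.1859
IBU = (7.7/100)·45·0.1859·1000/24.5 = 26.2918
BU:GU = 26.2918/76

0.3459


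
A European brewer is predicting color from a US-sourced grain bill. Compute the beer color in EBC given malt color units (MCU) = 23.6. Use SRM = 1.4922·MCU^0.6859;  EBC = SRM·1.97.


SRM = 1.4922·23.6^0.6859 = 13.0469
EBC = 13.0469·1.97

25.7024 EBC


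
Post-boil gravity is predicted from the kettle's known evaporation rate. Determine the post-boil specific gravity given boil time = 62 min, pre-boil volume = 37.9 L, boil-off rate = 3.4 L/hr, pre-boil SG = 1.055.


V_post = V_pre − rate·(t/60);  SG_post = 1 + (SG_pre−1)·V_pre/V_post
V_post = 37.9 − 3.4·(62/60) = 34.3867
SG_post = 1 + (1.055 − 1)·37.9/34.3867

1.0606


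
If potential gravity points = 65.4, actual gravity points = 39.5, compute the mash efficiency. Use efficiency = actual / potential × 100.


efficiency = 39.5 / 65.4 × 100

60.3976 %


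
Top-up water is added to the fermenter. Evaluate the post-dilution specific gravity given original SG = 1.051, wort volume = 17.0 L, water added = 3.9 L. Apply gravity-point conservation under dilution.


SG_new = 1 + (SG_old − 1)·V_old/(V_old + V_water)
pts = (1.051 − 1)·1000·17.0/(17.0 + 3.9) = 41.4833
SG_new = 1 + 41.4833/1000

1.0415


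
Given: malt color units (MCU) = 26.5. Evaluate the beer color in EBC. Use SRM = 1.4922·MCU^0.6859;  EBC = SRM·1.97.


SRM = 1.4922·26.5^0.6859 = 14.1264
EBC = 14.1264·1.97

27.8290 EBC


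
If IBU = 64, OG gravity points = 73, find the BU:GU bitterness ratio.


BU:GU = IBU / OG_points
BU:GU = 64 / 73

0.8767


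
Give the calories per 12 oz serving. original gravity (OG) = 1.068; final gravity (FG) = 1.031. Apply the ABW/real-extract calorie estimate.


ABW = (OG−FG)·131.25·0.79/FG;  °P = 259 − 259/SG (for OG→OE and FG→AE);  RE = 0.1808·OE + 0.8192·AE;  Cal = (6.9·ABW + 4·(RE−0.1))·FG·3.55
ABW = (1.068 − 1.031)·131.25·0.79/1.031 = 3.7211
OE = 259 − 259/1.068 = 16.4906 °P
AE = 259 − 259/1.031 = 7.7876 °P
RE = 0.1808·16.4906 + 0.8192·7.7876 = 9.3611 °P
Cal = (6.9·3.7211 + 4·(9.3611−0.1))·1.031·3.55

229.5578 kcal


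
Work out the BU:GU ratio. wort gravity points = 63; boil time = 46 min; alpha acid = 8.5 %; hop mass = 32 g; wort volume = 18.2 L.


U = 1.65·0.000125^(GP/1000)·(1−e^(−0.04t))/4.15;  IBU = (α/100)·m·U·1000/V;  BU:GU = IBU/GP
U = 1.65·0.000125^(63/1000)·(1−e^(−0.04·46))/4.15 = 0.1899
IBU = (8.5/100)·32·0.1899·1000/18.2 = 28.3745
BU:GU = 28.3745/63

0.4504


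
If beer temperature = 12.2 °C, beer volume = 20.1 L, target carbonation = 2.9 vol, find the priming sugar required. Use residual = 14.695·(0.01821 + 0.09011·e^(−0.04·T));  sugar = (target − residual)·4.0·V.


residual = 14.695·(0.01821 + 0.09011·e^(−0.04·12.2)) = 1.0804
sugar = (2.9 − 1.0804)·4.0·20.1

146.2927 g


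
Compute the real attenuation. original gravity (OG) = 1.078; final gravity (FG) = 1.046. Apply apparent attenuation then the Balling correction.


AA = (OG−FG)/(OG−1)·100;  RA = AA·0.8192
AA = (1.078 − 1.046)/(1.078 − 1)·100 = 41.0256
RA = 41.0256·0.8192

33.6082 %


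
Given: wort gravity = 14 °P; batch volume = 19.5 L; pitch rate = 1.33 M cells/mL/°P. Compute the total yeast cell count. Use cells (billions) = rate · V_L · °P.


cells = 1.33 · 19.5 · 14

363.0900 billion cells


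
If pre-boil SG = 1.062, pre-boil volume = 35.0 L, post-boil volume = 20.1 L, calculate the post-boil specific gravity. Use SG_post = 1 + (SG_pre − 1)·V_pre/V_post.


pts_pre = (1.062 − 1)·1000 = 62.0000
pts_post = 62.0000·35.0/20.1 = 107.9602
SG_post = 1 + 107.9602/1000

1.1080


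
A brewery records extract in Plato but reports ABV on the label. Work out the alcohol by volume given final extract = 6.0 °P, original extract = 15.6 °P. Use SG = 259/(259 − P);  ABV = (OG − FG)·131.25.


OG = 259/(259 − 15.6) = 1.0641
FG = 259/(259 − 6.0) = 1.0237
ABV = (1.0641 − 1.0237)·131.25

5.2994 % ABV


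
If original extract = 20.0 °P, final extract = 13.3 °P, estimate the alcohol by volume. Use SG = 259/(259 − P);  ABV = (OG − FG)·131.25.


OG = 259/(259 − 20.0) = 1.0837
FG = 259/(259 − 13.3) = 1.0541
ABV = (1.0837 − 1.0541)·131.25

3.8786 % ABV


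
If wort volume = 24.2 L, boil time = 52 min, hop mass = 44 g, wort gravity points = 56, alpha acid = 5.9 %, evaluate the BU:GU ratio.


U = 1.65·0.000125^(GP/1000)·(1−e^(−0.04t))/4.15;  IBU = (α/100)·m·U·1000/V;  BU:GU = IBU/GP
U = 1.65·0.000125^(56/1000)·(1−e^(−0.04·52))/4.15 = 0.2103
IBU = (5.9/100)·44·0.2103·1000/24.2 = 22.5629
BU:GU = 22.5629/56

0.4029


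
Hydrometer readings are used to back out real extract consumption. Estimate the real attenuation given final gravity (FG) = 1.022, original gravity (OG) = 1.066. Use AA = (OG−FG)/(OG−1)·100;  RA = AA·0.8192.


AA = (1.066 − 1.022)/(1.066 − 1)·100 = 66.6667
RA = 66.6667·0.8192

54.6133 %


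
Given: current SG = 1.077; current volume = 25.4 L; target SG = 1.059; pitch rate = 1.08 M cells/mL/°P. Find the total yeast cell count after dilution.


V_w = V·((SG_c−1)/(SG_t−1)−1);  °P = 259 − 259/SG_t;  cells = rate·(V+V_w)·°P
V_w = 25.4·((1.077−1)/(1.059−1)−1) = 7.7492
V_final = 25.4 + 7.7492 = 33.1492
°P = 259 − 259/1.059 = 14.4297
cells = 1.08·33.1492·14.4297

516.5971 billion cells


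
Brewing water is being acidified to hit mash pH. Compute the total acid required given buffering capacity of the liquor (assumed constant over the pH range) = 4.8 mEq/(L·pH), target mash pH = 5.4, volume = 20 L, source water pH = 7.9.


acid = buffering capacity · (pH_source − pH_target) · V
acid = 4.8 · (7.9 − 5.4) · 20

240.0000 mEq


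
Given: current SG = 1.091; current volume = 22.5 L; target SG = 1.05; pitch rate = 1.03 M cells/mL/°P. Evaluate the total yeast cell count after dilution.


V_w = V·((SG_c−1)/(SG_t−1)−1);  °P = 259 − 259/SG_t;  cells = rate·(V+V_w)·°P
V_w = 22.5·((1.091−1)/(1.05−1)−1) = 18.4500
V_final = 22.5 + 18.4500 = 40.9500
°P = 259 − 259/1.05 = 12.3333
cells = 1.03·40.9500·12.3333

520.2015 billion cells


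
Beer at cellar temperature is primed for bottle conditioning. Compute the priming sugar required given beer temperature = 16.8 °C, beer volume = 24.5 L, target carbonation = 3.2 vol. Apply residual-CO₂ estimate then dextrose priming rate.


residual = 14.695·(0.01821 + 0.09011·e^(−0.04·T));  sugar = (target − residual)·4.0·V
residual = 14.695·(0.01821 + 0.09011·e^(−0.04·16.8)) = 0.9438
sugar = (3.2 − 0.9438)·4.0·24.5

221.1047 g


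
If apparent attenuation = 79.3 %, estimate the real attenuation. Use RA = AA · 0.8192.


RA = 79.3 · 0.8192

64.9626 %


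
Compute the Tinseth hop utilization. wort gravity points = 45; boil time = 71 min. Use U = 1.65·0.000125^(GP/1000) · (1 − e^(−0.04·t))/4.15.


bigness = 1.65·0.000125^(45/1000) = 1.1011
boil_factor = (1 − e^(−0.04·71))/4.15 = 0.2269
U = 1.1011 · 0.2269

0.2498


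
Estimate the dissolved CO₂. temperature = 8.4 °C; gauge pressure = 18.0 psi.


vols = (P + 14.695)·(0.01821 + 0.09011·e^(−0.04·T))
vols = (18.0 + 14.695)·(0.01821 + 0.09011·e^(−0.04·8.4))

2.7008 volumes


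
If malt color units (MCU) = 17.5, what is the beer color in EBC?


SRM = 1.4922·MCU^0.6859;  EBC = SRM·1.97
SRM = 1.4922·17.5^0.6859 = 10.6274
EBC = 10.6274·1.97

20.9360 EBC


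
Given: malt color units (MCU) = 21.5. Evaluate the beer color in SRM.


SRM = 1.4922 · MCU^0.6859
SRM = 1.4922 · 21.5^0.6859

12.2390 SRM


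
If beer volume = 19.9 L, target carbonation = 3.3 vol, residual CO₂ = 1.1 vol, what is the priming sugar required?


sugar = (target − residual)·4.0·V
sugar = (3.3 − 1.1)·4.0·19.9

175.1200 g


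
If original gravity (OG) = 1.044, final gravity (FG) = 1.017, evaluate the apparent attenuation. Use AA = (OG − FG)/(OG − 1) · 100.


AA = (1.044 − 1.017)/(1.044 − 1) · 100

61.3636 %


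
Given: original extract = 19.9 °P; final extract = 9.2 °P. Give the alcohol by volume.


SG = 259/(259 − P);  ABV = (OG − FG)·131.25
OG = 259/(259 − 19.9) = 1.0832
FG = 259/(259 − 9.2) = 1.0368
ABV = (1.0832 − 1.0368)·131.25

6.0899 % ABV


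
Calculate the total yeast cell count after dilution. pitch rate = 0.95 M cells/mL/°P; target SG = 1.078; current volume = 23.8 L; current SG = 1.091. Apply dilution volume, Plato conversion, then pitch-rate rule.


V_w = V·((SG_c−1)/(SG_t−1)−1);  °P = 259 − 259/SG_t;  cells = rate·(V+V_w)·°P
V_w = 23.8·((1.091−1)/(1.078−1)−1) = 3.9667
V_final = 23.8 + 3.9667 = 27.7667
°P = 259 − 259/1.078 = 18.7403
cells = 0.95·27.7667·18.7403

494.3368 billion cells


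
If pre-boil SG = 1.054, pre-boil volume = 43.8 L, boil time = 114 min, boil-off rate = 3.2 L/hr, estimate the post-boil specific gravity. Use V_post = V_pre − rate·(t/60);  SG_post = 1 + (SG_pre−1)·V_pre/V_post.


V_post = 43.8 − 3.2·(114/60) = 37.7200
SG_post = 1 + (1.054 − 1)·43.8/37.7200

1.0627


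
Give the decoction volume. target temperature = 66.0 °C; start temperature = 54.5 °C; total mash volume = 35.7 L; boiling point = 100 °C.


V_dec = V_total·(T_target − T_start)/(T_boil − T_start)
V_dec = 35.7·(66.0 − 54.5)/(100 − 54.5)

9.0231 L


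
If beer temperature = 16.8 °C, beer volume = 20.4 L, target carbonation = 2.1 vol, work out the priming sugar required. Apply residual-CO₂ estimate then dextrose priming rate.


residual = 14.695·(0.01821 + 0.09011·e^(−0.04·T));  sugar = (target − residual)·4.0·V
residual = 14.695·(0.01821 + 0.09011·e^(−0.04·16.8)) = 0.9438
sugar = (2.1 − 0.9438)·4.0·20.4

94.3435 g


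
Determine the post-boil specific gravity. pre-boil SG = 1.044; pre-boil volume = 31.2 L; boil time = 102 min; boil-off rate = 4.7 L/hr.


V_post = V_pre − rate·(t/60);  SG_post = 1 + (SG_pre−1)·V_pre/V_post
V_post = 31.2 − 4.7·(102/60) = 23.2100
SG_post = 1 + (1.044 − 1)·31.2/23.2100

1.0591


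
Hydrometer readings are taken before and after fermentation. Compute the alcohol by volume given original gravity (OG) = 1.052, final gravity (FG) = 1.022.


ABV = (OG − FG) · 131.25
ABV = (1.052 − 1.022) · 131.25

3.9375 % ABV


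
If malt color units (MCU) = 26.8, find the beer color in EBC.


SRM = 1.4922·MCU^0.6859;  EBC = SRM·1.97
SRM = 1.4922·26.8^0.6859 = 14.2359
EBC = 14.2359·1.97

28.0447 EBC


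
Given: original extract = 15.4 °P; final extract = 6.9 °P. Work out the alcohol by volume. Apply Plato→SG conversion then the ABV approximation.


SG = 259/(259 − P);  ABV = (OG − FG)·131.25
OG = 259/(259 − 15.4) = 1.0632
FG = 259/(259 − 6.9) = 1.0274
ABV = (1.0632 − 1.0274)·131.25

4.7051 % ABV


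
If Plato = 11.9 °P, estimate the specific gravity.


SG = 259/(259 − P)
SG = 259/(259 − 11.9)

1.0482


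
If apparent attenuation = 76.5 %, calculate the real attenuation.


RA = AA · 0.8192
RA = 76.5 · 0.8192

62.6688 %


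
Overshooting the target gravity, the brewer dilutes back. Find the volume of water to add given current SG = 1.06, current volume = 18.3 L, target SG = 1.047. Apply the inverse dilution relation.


V_water = V·((SG_curr − 1)/(SG_target − 1) − 1)
V_water = 18.3·((1.06 − 1)/(1.047 − 1) − 1)

5.0617 L


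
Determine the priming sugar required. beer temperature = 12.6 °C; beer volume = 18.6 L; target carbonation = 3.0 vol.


residual = 14.695·(0.01821 + 0.09011·e^(−0.04·T));  sugar = (target − residual)·4.0·V
residual = 14.695·(0.01821 + 0.09011·e^(−0.04·12.6)) = 1.0675
sugar = (3.0 − 1.0675)·4.0·18.6

143.7752 g


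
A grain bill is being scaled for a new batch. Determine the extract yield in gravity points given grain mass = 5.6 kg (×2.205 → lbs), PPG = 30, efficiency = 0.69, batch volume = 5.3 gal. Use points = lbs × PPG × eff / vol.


lbs = 5.6 × 2.205 = 12.3480
points = 12.3480 × 30 × 0.69 / 5.3

48.2271 points


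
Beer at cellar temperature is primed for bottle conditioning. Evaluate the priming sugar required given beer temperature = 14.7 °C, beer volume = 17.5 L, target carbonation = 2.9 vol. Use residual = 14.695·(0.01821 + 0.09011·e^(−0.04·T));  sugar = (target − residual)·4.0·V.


residual = 14.695·(0.01821 + 0.09011·e^(−0.04·14.7)) = 1.0031
sugar = (2.9 − 1.0031)·4.0·17.5

132.7839 g


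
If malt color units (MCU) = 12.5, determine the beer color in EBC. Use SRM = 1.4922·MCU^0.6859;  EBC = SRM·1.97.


SRM = 1.4922·12.5^0.6859 = 8.4372
EBC = 8.4372·1.97

16.6213 EBC


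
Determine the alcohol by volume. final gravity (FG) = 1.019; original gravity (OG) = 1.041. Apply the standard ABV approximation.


ABV = (OG − FG) · 131.25
ABV = (1.041 − 1.019) · 131.25

2.8875 % ABV


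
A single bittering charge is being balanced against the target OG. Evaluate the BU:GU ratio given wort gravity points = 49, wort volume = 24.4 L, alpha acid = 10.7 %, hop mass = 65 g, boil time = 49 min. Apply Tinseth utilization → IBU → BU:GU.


U = 1.65·0.000125^(GP/1000)·(1−e^(−0.04t))/4.15;  IBU = (α/100)·m·U·1000/V;  BU:GU = IBU/GP
U = 1.65·0.000125^(49/1000)·(1−e^(−0.04·49))/4.15 = 0.2199
IBU = (10.7/100)·65·0.2199·1000/24.4 = 62.6840
BU:GU = 62.6840/49

1.2793


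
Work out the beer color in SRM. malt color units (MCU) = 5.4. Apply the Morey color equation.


SRM = 1.4922 · MCU^0.6859
SRM = 1.4922 · 5.4^0.6859

4.7443 SRM


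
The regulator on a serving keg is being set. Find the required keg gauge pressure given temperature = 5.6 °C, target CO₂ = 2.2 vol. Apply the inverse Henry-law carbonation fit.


psi = vols/(0.01821 + 0.09011·e^(−0.04·T)) − 14.695
psi = 2.2/(0.01821 + 0.09011·e^(−0.04·5.6)) − 14.695

9.6854 psi


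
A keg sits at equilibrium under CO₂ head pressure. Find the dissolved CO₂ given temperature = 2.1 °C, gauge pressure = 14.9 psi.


vols = (P + 14.695)·(0.01821 + 0.09011·e^(−0.04·T))
vols = (14.9 + 14.695)·(0.01821 + 0.09011·e^(−0.04·2.1))

2.9909 volumes


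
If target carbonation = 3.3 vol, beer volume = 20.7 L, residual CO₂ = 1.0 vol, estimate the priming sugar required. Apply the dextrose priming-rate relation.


sugar = (target − residual)·4.0·V
sugar = (3.3 − 1.0)·4.0·20.7

190.4400 g


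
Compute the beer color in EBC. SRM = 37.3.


EBC = SRM · 1.97
EBC = 37.3 · 1.97

73.4810 EBC


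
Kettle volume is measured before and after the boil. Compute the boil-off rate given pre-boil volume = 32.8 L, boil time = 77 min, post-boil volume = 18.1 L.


rate = (V_pre − V_post) / (t_min/60)
rate = (32.8 − 18.1) / (77/60)

11.4545 L/hr


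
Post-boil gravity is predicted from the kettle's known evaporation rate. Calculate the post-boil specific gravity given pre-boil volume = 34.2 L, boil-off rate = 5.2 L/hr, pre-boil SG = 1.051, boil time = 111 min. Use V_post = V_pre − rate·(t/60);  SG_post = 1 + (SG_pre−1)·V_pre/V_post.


V_post = 34.2 − 5.2·(111/60) = 24.5800
SG_post = 1 + (1.051 − 1)·34.2/24.5800

1.0710


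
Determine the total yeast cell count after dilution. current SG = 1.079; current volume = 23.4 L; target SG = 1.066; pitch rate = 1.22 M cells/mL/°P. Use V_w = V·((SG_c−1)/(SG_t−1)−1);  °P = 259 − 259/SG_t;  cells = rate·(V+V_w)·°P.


V_w = 23.4·((1.079−1)/(1.066−1)−1) = 4.6091
V_final = 23.4 + 4.6091 = 28.0091
°P = 259 − 259/1.066 = 16.0356
cells = 1.22·28.0091·16.0356

547.9556 billion cells


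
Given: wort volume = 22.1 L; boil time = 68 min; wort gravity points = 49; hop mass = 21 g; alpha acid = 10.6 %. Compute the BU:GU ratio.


U = 1.65·0.000125^(GP/1000)·(1−e^(−0.04t))/4.15;  IBU = (α/100)·m·U·1000/V;  BU:GU = IBU/GP
U = 1.65·0.000125^(49/1000)·(1−e^(−0.04·68))/4.15 = 0.2391
IBU = (10.6/100)·21·0.2391·1000/22.1 = 24.0837
BU:GU = 24.0837/49

0.4915


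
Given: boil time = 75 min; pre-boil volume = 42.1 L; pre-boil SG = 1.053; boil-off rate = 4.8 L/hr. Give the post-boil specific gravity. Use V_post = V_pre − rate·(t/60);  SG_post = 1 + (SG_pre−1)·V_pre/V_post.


V_post = 42.1 − 4.8·(75/60) = 36.1000
SG_post = 1 + (1.053 − 1)·42.1/36.1000

1.0618


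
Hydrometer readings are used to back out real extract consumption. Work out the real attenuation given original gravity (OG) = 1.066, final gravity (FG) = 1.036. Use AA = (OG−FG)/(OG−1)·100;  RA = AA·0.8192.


AA = (1.066 − 1.036)/(1.066 − 1)·100 = 45.4545
RA = 45.4545·0.8192

37.2364 %


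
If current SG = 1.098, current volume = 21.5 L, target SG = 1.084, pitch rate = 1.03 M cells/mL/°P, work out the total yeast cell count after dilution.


V_w = V·((SG_c−1)/(SG_t−1)−1);  °P = 259 − 259/SG_t;  cells = rate·(V+V_w)·°P
V_w = 21.5·((1.098−1)/(1.084−1)−1) = 3.5833
V_final = 21.5 + 3.5833 = 25.0833
°P = 259 − 259/1.084 = 20.0701
cells = 1.03·25.0833·20.0701

518.5280 billion cells


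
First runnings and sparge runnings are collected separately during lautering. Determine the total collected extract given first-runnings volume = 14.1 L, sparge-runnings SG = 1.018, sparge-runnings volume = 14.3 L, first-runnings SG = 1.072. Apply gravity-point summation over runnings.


total = Σ (SG_i − 1)·1000·V_i
first = (1.072 − 1)·1000·14.1 = 1015.2000
sparge = (1.018 − 1)·1000·14.3 = 257.4000
total = 1015.2000 + 257.4000

1272.6000 gravity·L


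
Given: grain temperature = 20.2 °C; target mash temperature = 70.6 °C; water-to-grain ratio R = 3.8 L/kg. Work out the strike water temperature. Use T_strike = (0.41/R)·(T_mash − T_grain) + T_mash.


T_strike = (0.41/3.8)·(70.6 − 20.2) + 70.6

76.0379 °C


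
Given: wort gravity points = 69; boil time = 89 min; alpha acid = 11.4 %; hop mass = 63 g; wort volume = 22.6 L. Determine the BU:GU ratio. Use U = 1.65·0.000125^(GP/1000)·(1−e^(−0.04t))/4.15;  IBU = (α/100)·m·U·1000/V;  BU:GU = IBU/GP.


U = 1.65·0.000125^(69/1000)·(1−e^(−0.04·89))/4.15 = 0.2078
IBU = (11.4/100)·63·0.2078·1000/22.6 = 66.0282
BU:GU = 66.0282/69

0.9569


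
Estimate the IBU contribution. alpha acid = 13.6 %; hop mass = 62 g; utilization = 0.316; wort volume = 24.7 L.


IBU = (α/100)·mass·U·1000 / V
IBU = (13.6/100)·62·0.316·1000 / 24.7

107.8750 IBU


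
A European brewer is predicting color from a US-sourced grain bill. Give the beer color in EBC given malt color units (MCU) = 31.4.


SRM = 1.4922·MCU^0.6859;  EBC = SRM·1.97
SRM = 1.4922·31.4^0.6859 = 15.8698
EBC = 15.8698·1.97

31.2635 EBC


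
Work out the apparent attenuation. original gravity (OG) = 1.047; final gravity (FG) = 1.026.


AA = (OG − FG)/(OG − 1) · 100
AA = (1.047 − 1.026)/(1.047 − 1) · 100

44.6809 %


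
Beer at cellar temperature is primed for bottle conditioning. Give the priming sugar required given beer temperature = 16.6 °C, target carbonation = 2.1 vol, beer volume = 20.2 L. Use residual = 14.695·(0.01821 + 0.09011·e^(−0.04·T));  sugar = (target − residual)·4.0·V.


residual = 14.695·(0.01821 + 0.09011·e^(−0.04·16.6)) = 0.9493
sugar = (2.1 − 0.9493)·4.0·20.2

92.9797 g


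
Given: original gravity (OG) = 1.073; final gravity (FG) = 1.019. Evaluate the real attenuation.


AA = (OG−FG)/(OG−1)·100;  RA = AA·0.8192
AA = (1.073 − 1.019)/(1.073 − 1)·100 = 73.9726
RA = 73.9726·0.8192

60.5984 %


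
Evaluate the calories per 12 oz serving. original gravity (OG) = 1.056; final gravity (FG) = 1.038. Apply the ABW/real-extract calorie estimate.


ABW = (OG−FG)·131.25·0.79/FG;  °P = 259 − 259/SG (for OG→OE and FG→AE);  RE = 0.1808·OE + 0.8192·AE;  Cal = (6.9·ABW + 4·(RE−0.1))·FG·3.55
ABW = (1.056 − 1.038)·131.25·0.79/1.038 = 1.7980
OE = 259 − 259/1.056 = 13.7348 °P
AE = 259 − 259/1.038 = 9.4817 °P
RE = 0.1808·13.7348 + 0.8192·9.4817 = 10.2507 °P
Cal = (6.9·1.7980 + 4·(10.2507−0.1))·1.038·3.55

195.3336 kcal


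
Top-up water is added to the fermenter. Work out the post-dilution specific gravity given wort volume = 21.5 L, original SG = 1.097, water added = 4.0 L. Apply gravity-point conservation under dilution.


SG_new = 1 + (SG_old − 1)·V_old/(V_old + V_water)
pts = (1.097 − 1)·1000·21.5/(21.5 + 4.0) = 81.7843
SG_new = 1 + 81.7843/1000

1.0818


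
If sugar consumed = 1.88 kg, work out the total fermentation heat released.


Q = m_sugar · 590 kJ/kg
Q = 1.88 · 590

1109.2000 kJ


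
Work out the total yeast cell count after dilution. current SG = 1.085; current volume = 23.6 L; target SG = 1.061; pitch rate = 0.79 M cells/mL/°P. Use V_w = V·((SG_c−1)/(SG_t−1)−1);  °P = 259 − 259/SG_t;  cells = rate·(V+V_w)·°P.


V_w = 23.6·((1.085−1)/(1.061−1)−1) = 9.2852
V_final = 23.6 + 9.2852 = 32.8852
°P = 259 − 259/1.061 = 14.8907
cells = 0.79·32.8852·14.8907

386.8498 billion cells


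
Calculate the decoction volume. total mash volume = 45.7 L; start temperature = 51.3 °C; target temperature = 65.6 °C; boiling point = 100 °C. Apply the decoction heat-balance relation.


V_dec = V_total·(T_target − T_start)/(T_boil − T_start)
V_dec = 45.7·(65.6 − 51.3)/(100 − 51.3)

13.4191 L


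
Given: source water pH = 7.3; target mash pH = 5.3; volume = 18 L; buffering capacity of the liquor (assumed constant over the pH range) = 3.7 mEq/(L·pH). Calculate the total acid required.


acid = buffering capacity · (pH_source − pH_target) · V
acid = 3.7 · (7.3 − 5.3) · 18

133.2000 mEq


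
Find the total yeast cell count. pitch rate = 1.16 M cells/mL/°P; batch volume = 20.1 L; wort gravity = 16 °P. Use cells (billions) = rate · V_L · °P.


cells = 1.16 · 20.1 · 16

373.0560 billion cells


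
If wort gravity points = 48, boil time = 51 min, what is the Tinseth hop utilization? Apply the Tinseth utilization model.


U = 1.65·0.000125^(GP/1000) · (1 − e^(−0.04·t))/4.15
bigness = 1.65·0.000125^(48/1000) = 1.0719
boil_factor = (1 − e^(−0.04·51))/4.15 = 0.2096
U = 1.0719 · 0.2096

0.2247


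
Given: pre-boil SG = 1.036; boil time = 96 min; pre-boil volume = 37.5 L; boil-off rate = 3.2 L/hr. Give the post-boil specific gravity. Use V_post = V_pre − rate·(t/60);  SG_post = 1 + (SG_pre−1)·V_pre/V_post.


V_post = 37.5 − 3.2·(96/60) = 32.3800
SG_post = 1 + (1.036 − 1)·37.5/32.3800

1.0417


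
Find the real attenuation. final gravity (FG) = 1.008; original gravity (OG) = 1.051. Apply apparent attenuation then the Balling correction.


AA = (OG−FG)/(OG−1)·100;  RA = AA·0.8192
AA = (1.051 − 1.008)/(1.051 − 1)·100 = 84.3137
RA = 84.3137·0.8192

69.0698 %


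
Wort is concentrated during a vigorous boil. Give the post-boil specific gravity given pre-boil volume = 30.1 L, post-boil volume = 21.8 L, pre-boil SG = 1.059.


SG_post = 1 + (SG_pre − 1)·V_pre/V_post
pts_pre = (1.059 − 1)·1000 = 59.0000
pts_post = 59.0000·30.1/21.8 = 81.4633
SG_post = 1 + 81.4633/1000

1.0815


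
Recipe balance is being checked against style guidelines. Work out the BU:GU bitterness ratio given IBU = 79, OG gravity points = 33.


BU:GU = IBU / OG_points
BU:GU = 79 / 33

2.3939


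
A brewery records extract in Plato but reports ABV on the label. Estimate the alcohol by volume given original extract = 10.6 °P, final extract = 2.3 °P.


SG = 259/(259 − P);  ABV = (OG − FG)·131.25
OG = 259/(259 − 10.6) = 1.0427
FG = 259/(259 − 2.3) = 1.0090
ABV = (1.0427 − 1.0090)·131.25

4.4249 % ABV


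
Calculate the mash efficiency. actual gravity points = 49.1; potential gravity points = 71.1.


efficiency = actual / potential × 100
efficiency = 49.1 / 71.1 × 100

69.0577 %


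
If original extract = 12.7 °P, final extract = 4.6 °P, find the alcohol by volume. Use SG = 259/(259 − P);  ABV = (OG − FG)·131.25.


OG = 259/(259 − 12.7) = 1.0516
FG = 259/(259 − 4.6) = 1.0181
ABV = (1.0516 − 1.0181)·131.25

4.3944 % ABV


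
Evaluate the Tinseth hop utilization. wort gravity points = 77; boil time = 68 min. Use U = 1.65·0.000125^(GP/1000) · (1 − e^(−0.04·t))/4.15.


bigness = 1.65·0.000125^(77/1000) = 0.8259
boil_factor = (1 − e^(−0.04·68))/4.15 = 0.2251
U = 0.8259 · 0.2251

0.1859


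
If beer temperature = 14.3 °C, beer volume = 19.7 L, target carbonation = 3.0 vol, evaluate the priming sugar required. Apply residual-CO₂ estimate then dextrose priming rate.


residual = 14.695·(0.01821 + 0.09011·e^(−0.04·T));  sugar = (target − residual)·4.0·V
residual = 14.695·(0.01821 + 0.09011·e^(−0.04·14.3)) = 1.0149
sugar = (3.0 − 1.0149)·4.0·19.7

156.4220 g


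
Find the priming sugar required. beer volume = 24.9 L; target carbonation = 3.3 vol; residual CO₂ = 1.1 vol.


sugar = (target − residual)·4.0·V
sugar = (3.3 − 1.1)·4.0·24.9

219.1200 g


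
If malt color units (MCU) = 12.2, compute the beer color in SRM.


SRM = 1.4922 · MCU^0.6859
SRM = 1.4922 · 12.2^0.6859

8.2978 SRM


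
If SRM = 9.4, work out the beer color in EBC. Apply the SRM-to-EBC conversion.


EBC = SRM · 1.97
EBC = 9.4 · 1.97

18.5180 EBC


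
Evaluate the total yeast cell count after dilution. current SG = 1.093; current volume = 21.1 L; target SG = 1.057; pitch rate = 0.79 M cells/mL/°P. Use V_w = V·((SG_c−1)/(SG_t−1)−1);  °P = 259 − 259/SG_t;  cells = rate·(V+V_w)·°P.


V_w = 21.1·((1.093−1)/(1.057−1)−1) = 13.3263
V_final = 21.1 + 13.3263 = 34.4263
°P = 259 − 259/1.057 = 13.9669
cells = 0.79·34.4263·13.9669

379.8545 billion cells


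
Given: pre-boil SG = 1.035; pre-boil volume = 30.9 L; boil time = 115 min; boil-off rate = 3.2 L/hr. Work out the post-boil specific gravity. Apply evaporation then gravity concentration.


V_post = V_pre − rate·(t/60);  SG_post = 1 + (SG_pre−1)·V_pre/V_post
V_post = 30.9 − 3.2·(115/60) = 24.7667
SG_post = 1 + (1.035 − 1)·30.9/24.7667

1.0437


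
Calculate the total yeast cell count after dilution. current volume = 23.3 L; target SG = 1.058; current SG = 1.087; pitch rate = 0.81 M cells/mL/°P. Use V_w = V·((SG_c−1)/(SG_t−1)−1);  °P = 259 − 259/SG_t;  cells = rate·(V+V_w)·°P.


V_w = 23.3·((1.087−1)/(1.058−1)−1) = 11.6500
V_final = 23.3 + 11.6500 = 34.9500
°P = 259 − 259/1.058 = 14.1985
cells = 0.81·34.9500·14.1985

401.9521 billion cells


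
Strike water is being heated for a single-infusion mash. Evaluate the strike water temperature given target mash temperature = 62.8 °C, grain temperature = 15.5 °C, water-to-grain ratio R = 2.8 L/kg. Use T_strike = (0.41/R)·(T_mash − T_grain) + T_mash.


T_strike = (0.41/2.8)·(62.8 − 15.5) + 62.8

69.7261 °C


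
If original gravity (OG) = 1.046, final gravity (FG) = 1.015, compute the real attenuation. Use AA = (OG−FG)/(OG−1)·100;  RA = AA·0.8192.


AA = (1.046 − 1.015)/(1.046 − 1)·100 = 67.3913
RA = 67.3913·0.8192

55.2070 %


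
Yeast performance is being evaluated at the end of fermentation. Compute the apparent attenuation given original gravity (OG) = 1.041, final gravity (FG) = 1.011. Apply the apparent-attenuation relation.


AA = (OG − FG)/(OG − 1) · 100
AA = (1.041 − 1.011)/(1.041 − 1) · 100

73.1707 %


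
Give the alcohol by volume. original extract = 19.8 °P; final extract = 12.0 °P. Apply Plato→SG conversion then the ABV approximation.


SG = 259/(259 − P);  ABV = (OG − FG)·131.25
OG = 259/(259 − 19.8) = 1.0828
FG = 259/(259 − 12.0) = 1.0486
ABV = (1.0828 − 1.0486)·131.25

4.4878 % ABV


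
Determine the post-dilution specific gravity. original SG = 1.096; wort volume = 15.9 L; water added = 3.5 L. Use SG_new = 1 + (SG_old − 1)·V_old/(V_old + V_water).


pts = (1.096 − 1)·1000·15.9/(15.9 + 3.5) = 78.6804
SG_new = 1 + 78.6804/1000

1.0787


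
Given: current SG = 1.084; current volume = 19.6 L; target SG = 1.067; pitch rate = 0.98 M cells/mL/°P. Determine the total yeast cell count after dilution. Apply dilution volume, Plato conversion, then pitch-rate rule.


V_w = V·((SG_c−1)/(SG_t−1)−1);  °P = 259 − 259/SG_t;  cells = rate·(V+V_w)·°P
V_w = 19.6·((1.084−1)/(1.067−1)−1) = 4.9731
V_final = 19.6 + 4.9731 = 24.5731
°P = 259 − 259/1.067 = 16.2634
cells = 0.98·24.5731·16.2634

391.6488 billion cells


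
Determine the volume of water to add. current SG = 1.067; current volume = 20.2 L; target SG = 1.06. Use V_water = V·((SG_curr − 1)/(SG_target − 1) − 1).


V_water = 20.2·((1.067 − 1)/(1.06 − 1) − 1)

2.3567 L


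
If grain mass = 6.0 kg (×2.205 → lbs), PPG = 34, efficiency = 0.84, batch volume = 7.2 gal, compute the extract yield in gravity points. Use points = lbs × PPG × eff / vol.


lbs = 6.0 × 2.205 = 13.2300
points = 13.2300 × 34 × 0.84 / 7.2

52.4790 points


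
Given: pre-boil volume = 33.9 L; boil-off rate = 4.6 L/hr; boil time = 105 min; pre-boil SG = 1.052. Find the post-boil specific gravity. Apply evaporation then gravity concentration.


V_post = V_pre − rate·(t/60);  SG_post = 1 + (SG_pre−1)·V_pre/V_post
V_post = 33.9 − 4.6·(105/60) = 25.8500
SG_post = 1 + (1.052 − 1)·33.9/25.8500

1.0682


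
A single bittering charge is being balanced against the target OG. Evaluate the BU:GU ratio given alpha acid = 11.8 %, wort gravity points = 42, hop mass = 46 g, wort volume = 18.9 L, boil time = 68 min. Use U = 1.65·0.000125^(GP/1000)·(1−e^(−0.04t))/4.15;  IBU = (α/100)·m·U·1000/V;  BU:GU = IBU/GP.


U = 1.65·0.000125^(42/1000)·(1−e^(−0.04·68))/4.15 = 0.2546
IBU = (11.8/100)·46·0.2546·1000/18.9 = 73.1289
BU:GU = 73.1289/42

1.7412


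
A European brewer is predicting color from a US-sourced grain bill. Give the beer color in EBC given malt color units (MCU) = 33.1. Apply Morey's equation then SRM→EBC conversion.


SRM = 1.4922·MCU^0.6859;  EBC = SRM·1.97
SRM = 1.4922·33.1^0.6859 = 16.4542
EBC = 16.4542·1.97

32.4148 EBC


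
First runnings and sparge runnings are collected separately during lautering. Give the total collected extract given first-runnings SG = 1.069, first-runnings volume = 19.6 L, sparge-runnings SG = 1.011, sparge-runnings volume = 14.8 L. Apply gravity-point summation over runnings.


total = Σ (SG_i − 1)·1000·V_i
first = (1.069 − 1)·1000·19.6 = 1352.4000
sparge = (1.011 − 1)·1000·14.8 = 162.8000
total = 1352.4000 + 162.8000

1515.2000 gravity·L


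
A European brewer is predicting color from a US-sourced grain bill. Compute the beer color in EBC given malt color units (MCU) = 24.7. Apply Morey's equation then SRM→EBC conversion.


SRM = 1.4922·MCU^0.6859;  EBC = SRM·1.97
SRM = 1.4922·24.7^0.6859 = 13.4610
EBC = 13.4610·1.97

26.5182 EBC
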